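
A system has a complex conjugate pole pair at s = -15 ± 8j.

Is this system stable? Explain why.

Real part of poles is -15 (< 0, left half-plane). Stable.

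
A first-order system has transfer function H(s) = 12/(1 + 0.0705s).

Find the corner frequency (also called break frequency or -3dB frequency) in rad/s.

Corner frequency = 1/τ = 1/0.0705 = 14.184 rad/s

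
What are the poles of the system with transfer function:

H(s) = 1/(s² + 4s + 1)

Discriminant = 4² - 4×1×1 = 16 - 4 = 12 > 0, so two distinct real poles. Using quadratic formula: s = (-4 ± √12)/(2×1) = (-4 ± √12)/2, with √12 ≈ 3.4641. s₁ ≈ -0.2679, s₂ ≈ -3.7321. Poles: s₁ = -0.2679, s₂ = -3.7321.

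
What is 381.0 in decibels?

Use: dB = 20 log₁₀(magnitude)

dB = 20 log₁₀(381.0) = 51.6 dB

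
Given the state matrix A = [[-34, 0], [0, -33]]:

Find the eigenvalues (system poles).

For diagonal matrix, eigenvalues are diagonal entries: λ₁ = -34, λ₂ = -33.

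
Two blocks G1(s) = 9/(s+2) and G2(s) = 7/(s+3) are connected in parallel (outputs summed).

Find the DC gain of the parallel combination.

Parallel: G_eq = G1 + G2. DC gain = G1(0) + G2(0) = 9/2 + 7/3 = 4.5 + 2.3333 = 6.8333.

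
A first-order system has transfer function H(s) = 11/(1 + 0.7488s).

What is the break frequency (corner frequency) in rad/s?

Corner frequency = 1/τ = 1/0.7488 = 1.335 rad/s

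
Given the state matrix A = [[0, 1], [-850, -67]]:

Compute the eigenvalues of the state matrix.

det(A - λI) = λ² - (-67)λ + 850 = (λ - (-50))(λ - (-17)). Eigenvalues: -50, -17.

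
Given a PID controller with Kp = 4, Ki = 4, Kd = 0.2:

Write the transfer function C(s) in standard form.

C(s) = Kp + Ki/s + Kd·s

Substituting values: C(s) = 4 + 4/s + 0.2s = (0.2s² + 4s + 4)/s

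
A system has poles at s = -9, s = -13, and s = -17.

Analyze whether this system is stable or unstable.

All poles are in the left half-plane. System is stable.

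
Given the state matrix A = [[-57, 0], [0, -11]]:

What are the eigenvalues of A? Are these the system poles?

For diagonal matrix, eigenvalues are diagonal entries: λ₁ = -57, λ₂ = -11. Eigenvalues of A = system poles.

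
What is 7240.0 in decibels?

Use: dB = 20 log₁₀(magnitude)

dB = 20 log₁₀(7240.0) = 77.2 dB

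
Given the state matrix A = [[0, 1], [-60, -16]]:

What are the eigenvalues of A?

det(A - λI) = λ² - (-16)λ + 60 = (λ - (-6))(λ - (-10)). Eigenvalues: -6, -10.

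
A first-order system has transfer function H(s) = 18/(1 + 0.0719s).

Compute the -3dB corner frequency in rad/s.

Corner frequency = 1/τ = 1/0.0719 = 13.908 rad/s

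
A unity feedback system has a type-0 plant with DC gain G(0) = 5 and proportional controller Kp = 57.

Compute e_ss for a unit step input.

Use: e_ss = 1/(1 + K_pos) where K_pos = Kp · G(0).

K_pos = Kp · G(0) = 57 × 5 = 285. e_ss = 1/(1 + 285) = 0.0035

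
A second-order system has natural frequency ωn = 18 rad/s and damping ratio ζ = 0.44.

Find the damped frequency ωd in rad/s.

ωd = ωn√(1 - ζ²) = 18√(1 - 0.44²) = 16.16 rad/s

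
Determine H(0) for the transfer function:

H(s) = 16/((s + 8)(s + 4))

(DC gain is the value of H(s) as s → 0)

DC gain = H(0) = 16/(8 × 4) = 16/32 = 0.5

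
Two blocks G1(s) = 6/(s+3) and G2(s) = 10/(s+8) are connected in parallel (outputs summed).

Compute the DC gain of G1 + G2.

Parallel: G_eq = G1 + G2. DC gain = G1(0) + G2(0) = 6/3 + 10/8 = 2 + 1.25 = 3.25.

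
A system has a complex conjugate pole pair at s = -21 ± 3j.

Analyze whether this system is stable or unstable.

Real part of poles is -21 (< 0, left half-plane). Stable.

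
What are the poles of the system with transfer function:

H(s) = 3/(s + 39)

Pole is where denominator = 0: s + 39 = 0, so s = -39.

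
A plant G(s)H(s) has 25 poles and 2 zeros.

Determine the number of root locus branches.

Root locus has n branches where n = number of poles = 25.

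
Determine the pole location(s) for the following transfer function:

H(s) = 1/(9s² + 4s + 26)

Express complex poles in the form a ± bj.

Discriminant = 4² - 4×9×26 = 16 - 936 = -920 < 0, so the poles are a complex conjugate pair s = (-4 ± j√920)/(2×9). Real part = -4/(2×9) = -4/18 ≈ -0.2222; imaginary part = ±√920/(2×9) ≈ 1.6851. Poles: s = -0.2222 ± 1.6851j.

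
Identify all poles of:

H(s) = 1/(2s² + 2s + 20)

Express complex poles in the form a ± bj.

Discriminant = 2² - 4×2×20 = 4 - 160 = -156 < 0, so the poles are a complex conjugate pair s = (-2 ± j√156)/(2×2). Real part = -2/(2×2) = -2/4 = -0.5; imaginary part = ±√156/(2×2) ≈ 3.1225. Poles: s = -0.5 ± 3.1225j.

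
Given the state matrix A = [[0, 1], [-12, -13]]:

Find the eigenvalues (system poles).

det(A - λI) = λ² - (-13)λ + 12 = (λ - (-1))(λ - (-12)). Eigenvalues: -1, -12.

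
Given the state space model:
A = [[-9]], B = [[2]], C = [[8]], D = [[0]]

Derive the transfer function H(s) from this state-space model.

(sI - A)⁻¹ = 1/(s + 9). H(s) = 8 × 2/(s + 9) + 0 = 16/(s + 9).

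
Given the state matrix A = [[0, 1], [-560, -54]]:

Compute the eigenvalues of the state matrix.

det(A - λI) = λ² - (-54)λ + 560 = (λ - (-40))(λ - (-14)). Eigenvalues: -40, -14.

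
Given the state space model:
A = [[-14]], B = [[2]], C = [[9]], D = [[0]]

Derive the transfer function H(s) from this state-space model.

(sI - A)⁻¹ = 1/(s + 14). H(s) = 9 × 2/(s + 14) + 0 = 18/(s + 14).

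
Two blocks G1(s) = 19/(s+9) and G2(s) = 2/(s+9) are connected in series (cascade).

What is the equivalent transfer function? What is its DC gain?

Series: multiply transfer functions. G_eq = 19/(s+9) × 2/(s+9) = 38/((s+9)(s+9)). DC gain = 38/(9×9) = 0.4691.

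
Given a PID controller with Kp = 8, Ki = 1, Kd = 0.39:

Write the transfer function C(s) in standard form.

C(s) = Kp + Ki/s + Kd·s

Substituting values: C(s) = 8 + 1/s + 0.39s = (0.39s² + 8s + 1)/s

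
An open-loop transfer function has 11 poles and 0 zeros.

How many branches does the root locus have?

Root locus has n branches where n = number of poles = 11.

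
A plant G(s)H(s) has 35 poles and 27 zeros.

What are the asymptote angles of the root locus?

n - m = 35 - 27 = 8. Angles: θk = (2k + 1)·180°/8 = 22.5°, 67.5°, 112.5°, 157.5°, 202.5°, 247.5°, 292.5°, 337.5°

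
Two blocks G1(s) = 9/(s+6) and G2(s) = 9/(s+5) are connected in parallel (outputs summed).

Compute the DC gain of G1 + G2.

Parallel: G_eq = G1 + G2. DC gain = G1(0) + G2(0) = 9/6 + 9/5 = 1.5 + 1.8 = 3.3.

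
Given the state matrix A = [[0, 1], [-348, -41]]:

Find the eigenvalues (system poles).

det(A - λI) = λ² - (-41)λ + 348 = (λ - (-12))(λ - (-29)). Eigenvalues: -12, -29.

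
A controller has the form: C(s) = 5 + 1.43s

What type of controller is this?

This is a Proportional-Derivative (PD) controller.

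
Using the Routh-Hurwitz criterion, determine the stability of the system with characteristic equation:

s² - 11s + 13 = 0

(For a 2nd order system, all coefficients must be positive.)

Coefficients: 1, -11, 13. b=-11 not positive, so system is unstable.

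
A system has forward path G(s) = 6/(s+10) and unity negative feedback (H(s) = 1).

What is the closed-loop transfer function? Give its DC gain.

T(s) = G/(1+GH) = [6/(s+10)] / [1 + 6/(s+10)] = 6/(s+10+6) = 6/(s+16). DC gain = 6/16 = 0.375.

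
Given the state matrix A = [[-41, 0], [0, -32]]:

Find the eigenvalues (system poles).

For diagonal matrix, eigenvalues are diagonal entries: λ₁ = -41, λ₂ = -32.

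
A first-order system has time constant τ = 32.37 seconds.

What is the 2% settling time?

For first-order system, 2% settling time ≈ 4τ = 4 × 32.37 = 129.48 s.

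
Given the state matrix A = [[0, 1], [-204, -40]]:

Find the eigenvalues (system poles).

det(A - λI) = λ² - (-40)λ + 204 = (λ - (-34))(λ - (-6)). Eigenvalues: -34, -6.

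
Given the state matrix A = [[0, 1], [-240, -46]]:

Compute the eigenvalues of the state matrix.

det(A - λI) = λ² - (-46)λ + 240 = (λ - (-40))(λ - (-6)). Eigenvalues: -40, -6.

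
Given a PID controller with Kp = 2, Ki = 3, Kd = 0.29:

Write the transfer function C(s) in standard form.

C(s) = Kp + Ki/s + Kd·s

Substituting values: C(s) = 2 + 3/s + 0.29s = (0.29s² + 2s + 3)/s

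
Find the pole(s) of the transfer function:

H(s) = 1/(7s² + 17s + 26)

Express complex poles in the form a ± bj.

Discriminant = 17² - 4×7×26 = 289 - 728 = -439 < 0, so the poles are a complex conjugate pair s = (-17 ± j√439)/(2×7). Real part = -17/(2×7) = -17/14 ≈ -1.2143; imaginary part = ±√439/(2×7) ≈ 1.4966. Poles: s = -1.2143 ± 1.4966j.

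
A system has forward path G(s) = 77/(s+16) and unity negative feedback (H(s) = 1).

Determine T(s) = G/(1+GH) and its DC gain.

T(s) = G/(1+GH) = [77/(s+16)] / [1 + 77/(s+16)] = 77/(s+16+77) = 77/(s+93). DC gain = 77/93 = 0.8280.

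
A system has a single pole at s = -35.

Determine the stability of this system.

Pole at s = -35 is in the left half-plane. Stable.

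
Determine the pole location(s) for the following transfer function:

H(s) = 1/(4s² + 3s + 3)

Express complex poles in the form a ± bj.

Discriminant = 3² - 4×4×3 = 9 - 48 = -39 < 0, so the poles are a complex conjugate pair s = (-3 ± j√39)/(2×4). Real part = -3/(2×4) = -3/8 = -0.375; imaginary part = ±√39/(2×4) ≈ 0.7806. Poles: s = -0.375 ± 0.7806j.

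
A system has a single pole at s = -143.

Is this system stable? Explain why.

Pole at s = -143 is in the left half-plane. Stable.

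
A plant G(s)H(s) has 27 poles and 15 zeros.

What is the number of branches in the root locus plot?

Root locus has n branches where n = number of poles = 27.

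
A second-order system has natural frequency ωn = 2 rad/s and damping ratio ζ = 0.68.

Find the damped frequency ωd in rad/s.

ωd = ωn√(1 - ζ²) = 2√(1 - 0.68²) = 1.47 rad/s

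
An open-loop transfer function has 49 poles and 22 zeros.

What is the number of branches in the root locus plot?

Root locus has n branches where n = number of poles = 49.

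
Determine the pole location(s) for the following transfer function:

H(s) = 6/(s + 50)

Pole is where denominator = 0: s + 50 = 0, so s = -50.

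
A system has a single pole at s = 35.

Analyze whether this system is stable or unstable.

Pole at s = 35 is in the right half-plane. Unstable.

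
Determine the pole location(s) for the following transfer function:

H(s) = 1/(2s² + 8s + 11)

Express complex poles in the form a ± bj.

Discriminant = 8² - 4×2×11 = 64 - 88 = -24 < 0, so the poles are a complex conjugate pair s = (-8 ± j√24)/(2×2). Real part = -8/(2×2) = -8/4 = -2; imaginary part = ±√24/(2×2) ≈ 1.2247. Poles: s = -2 ± 1.2247j.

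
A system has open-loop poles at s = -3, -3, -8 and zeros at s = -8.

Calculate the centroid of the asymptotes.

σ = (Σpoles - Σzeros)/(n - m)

σ = (Σpoles - Σzeros)/(n - m) = (-14 - (-8))/(3 - 1) = -6/2 = -3.0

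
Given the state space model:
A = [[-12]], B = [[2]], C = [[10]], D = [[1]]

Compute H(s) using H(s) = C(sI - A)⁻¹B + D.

(sI - A)⁻¹ = 1/(s + 12). H(s) = 10×2/(s + 12) + 1 = (s + 32)/(s + 12).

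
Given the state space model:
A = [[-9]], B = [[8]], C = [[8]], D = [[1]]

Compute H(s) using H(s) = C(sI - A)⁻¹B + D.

(sI - A)⁻¹ = 1/(s + 9). H(s) = 8×8/(s + 9) + 1 = (s + 73)/(s + 9).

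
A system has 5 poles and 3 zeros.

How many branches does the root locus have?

Root locus has n branches where n = number of poles = 5.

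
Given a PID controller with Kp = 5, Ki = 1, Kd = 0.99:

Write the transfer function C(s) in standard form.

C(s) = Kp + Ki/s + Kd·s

Substituting values: C(s) = 5 + 1/s + 0.99s = (0.99s² + 5s + 1)/s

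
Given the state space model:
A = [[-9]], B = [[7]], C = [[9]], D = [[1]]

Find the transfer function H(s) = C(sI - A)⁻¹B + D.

(sI - A)⁻¹ = 1/(s + 9). H(s) = 9×7/(s + 9) + 1 = (s + 72)/(s + 9).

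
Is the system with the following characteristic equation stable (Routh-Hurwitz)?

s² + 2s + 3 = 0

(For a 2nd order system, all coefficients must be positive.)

Coefficients: 1, 2, 3. All positive, so system is stable.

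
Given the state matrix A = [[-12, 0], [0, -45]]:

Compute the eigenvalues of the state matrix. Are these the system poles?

For diagonal matrix, eigenvalues are diagonal entries: λ₁ = -12, λ₂ = -45. Eigenvalues of A = system poles.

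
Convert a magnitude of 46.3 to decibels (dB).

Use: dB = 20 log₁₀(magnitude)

dB = 20 log₁₀(46.3) = 33.3 dB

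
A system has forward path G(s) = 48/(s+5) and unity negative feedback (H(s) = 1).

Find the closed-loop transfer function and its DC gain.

T(s) = G/(1+GH) = [48/(s+5)] / [1 + 48/(s+5)] = 48/(s+5+48) = 48/(s+53). DC gain = 48/53 = 0.9057.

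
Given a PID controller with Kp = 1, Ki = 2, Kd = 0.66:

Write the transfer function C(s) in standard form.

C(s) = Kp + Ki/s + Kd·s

Substituting values: C(s) = 1 + 2/s + 0.66s = (0.66s² + s + 2)/s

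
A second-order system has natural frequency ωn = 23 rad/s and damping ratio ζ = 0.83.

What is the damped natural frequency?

ωd = ωn√(1 - ζ²) = 23√(1 - 0.83²) = 12.83 rad/s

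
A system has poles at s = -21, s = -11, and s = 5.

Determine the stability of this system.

Pole(s) at s = 5 are not in the left half-plane. System is unstable.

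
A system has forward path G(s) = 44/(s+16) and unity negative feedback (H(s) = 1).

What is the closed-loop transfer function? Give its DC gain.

T(s) = G/(1+GH) = [44/(s+16)] / [1 + 44/(s+16)] = 44/(s+16+44) = 44/(s+60). DC gain = 44/60 = 0.7333.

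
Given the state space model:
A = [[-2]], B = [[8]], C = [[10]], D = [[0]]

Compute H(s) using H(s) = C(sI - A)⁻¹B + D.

(sI - A)⁻¹ = 1/(s + 2). H(s) = 10 × 8/(s + 2) + 0 = 80/(s + 2).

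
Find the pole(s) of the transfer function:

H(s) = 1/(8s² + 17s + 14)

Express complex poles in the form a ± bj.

Discriminant = 17² - 4×8×14 = 289 - 448 = -159 < 0, so the poles are a complex conjugate pair s = (-17 ± j√159)/(2×8). Real part = -17/(2×8) = -17/16 = -1.0625; imaginary part = ±√159/(2×8) ≈ 0.7881. Poles: s = -1.0625 ± 0.7881j.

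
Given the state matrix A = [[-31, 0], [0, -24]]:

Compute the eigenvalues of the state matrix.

For diagonal matrix, eigenvalues are diagonal entries: λ₁ = -31, λ₂ = -24.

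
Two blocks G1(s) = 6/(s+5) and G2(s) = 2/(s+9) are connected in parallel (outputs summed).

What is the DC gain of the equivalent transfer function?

Parallel: G_eq = G1 + G2. DC gain = G1(0) + G2(0) = 6/5 + 2/9 = 1.2 + 0.2222 = 1.4222.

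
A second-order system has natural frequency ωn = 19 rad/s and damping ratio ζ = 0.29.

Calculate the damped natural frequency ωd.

ωd = ωn√(1 - ζ²) = 19√(1 - 0.29²) = 18.18 rad/s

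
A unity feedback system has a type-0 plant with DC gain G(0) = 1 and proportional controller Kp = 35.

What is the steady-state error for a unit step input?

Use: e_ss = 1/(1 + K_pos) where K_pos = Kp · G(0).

K_pos = Kp · G(0) = 35 × 1 = 35. e_ss = 1/(1 + 35) = 0.0278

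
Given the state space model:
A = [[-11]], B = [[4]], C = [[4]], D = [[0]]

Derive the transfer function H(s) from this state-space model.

(sI - A)⁻¹ = 1/(s + 11). H(s) = 4 × 4/(s + 11) + 0 = 16/(s + 11).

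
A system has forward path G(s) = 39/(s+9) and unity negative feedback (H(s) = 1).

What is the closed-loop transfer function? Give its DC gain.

T(s) = G/(1+GH) = [39/(s+9)] / [1 + 39/(s+9)] = 39/(s+9+39) = 39/(s+48). DC gain = 39/48 = 0.8125.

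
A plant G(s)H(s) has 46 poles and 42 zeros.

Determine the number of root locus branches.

Root locus has n branches where n = number of poles = 46.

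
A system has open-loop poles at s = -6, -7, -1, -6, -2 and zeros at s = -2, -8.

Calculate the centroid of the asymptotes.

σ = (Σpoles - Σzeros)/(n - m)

σ = (Σpoles - Σzeros)/(n - m) = (-22 - (-10))/(5 - 2) = -12/3 = -4.0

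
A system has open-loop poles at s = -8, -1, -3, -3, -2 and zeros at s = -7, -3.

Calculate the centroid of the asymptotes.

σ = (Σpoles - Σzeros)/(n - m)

σ = (Σpoles - Σzeros)/(n - m) = (-17 - (-10))/(5 - 2) = -7/3 = -2.33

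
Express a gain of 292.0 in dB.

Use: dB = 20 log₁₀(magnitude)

dB = 20 log₁₀(292.0) = 49.3 dB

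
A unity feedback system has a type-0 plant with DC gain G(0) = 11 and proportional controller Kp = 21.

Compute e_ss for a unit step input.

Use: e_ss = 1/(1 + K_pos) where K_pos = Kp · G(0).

K_pos = Kp · G(0) = 21 × 11 = 231. e_ss = 1/(1 + 231) = 0.0043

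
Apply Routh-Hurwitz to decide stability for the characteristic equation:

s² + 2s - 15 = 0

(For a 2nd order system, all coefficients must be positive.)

Coefficients: 1, 2, -15. c=-15 not positive, so system is unstable.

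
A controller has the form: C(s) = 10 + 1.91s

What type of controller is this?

This is a Proportional-Derivative (PD) controller.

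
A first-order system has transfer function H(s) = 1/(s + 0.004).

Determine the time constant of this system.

For H(s) = 1/(s + 1/τ), the pole is at -1/τ = -0.004, so τ = 1/0.004 = 250 s.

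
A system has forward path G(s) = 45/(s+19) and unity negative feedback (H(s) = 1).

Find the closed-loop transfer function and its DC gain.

T(s) = G/(1+GH) = [45/(s+19)] / [1 + 45/(s+19)] = 45/(s+19+45) = 45/(s+64). DC gain = 45/64 = 0.703125.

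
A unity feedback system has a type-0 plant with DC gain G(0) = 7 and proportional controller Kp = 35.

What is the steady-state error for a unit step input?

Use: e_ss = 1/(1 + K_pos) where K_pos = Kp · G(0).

K_pos = Kp · G(0) = 35 × 7 = 245. e_ss = 1/(1 + 245) = 0.0041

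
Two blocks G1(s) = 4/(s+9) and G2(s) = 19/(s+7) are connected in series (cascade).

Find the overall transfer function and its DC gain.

Series: multiply transfer functions. G_eq = 4/(s+9) × 19/(s+7) = 76/((s+9)(s+7)). DC gain = 76/(9×7) = 1.2063.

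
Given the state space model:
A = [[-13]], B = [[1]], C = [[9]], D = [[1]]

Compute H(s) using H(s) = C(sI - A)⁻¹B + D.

(sI - A)⁻¹ = 1/(s + 13). H(s) = 9×1/(s + 13) + 1 = (s + 22)/(s + 13).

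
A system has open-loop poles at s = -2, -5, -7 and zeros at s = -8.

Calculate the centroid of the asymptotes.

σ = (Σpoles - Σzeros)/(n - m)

σ = (Σpoles - Σzeros)/(n - m) = (-14 - (-8))/(3 - 1) = -6/2 = -3.0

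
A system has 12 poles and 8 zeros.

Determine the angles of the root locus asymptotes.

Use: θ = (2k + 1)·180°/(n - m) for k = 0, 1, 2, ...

n - m = 12 - 8 = 4. Angles: θk = (2k + 1)·180°/4 = 45°, 135°, 225°, 315°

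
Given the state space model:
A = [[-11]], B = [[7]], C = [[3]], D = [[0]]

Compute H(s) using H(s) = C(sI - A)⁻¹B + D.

(sI - A)⁻¹ = 1/(s + 11). H(s) = 3 × 7/(s + 11) + 0 = 21/(s + 11).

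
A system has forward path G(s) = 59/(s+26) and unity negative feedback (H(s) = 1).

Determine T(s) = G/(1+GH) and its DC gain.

T(s) = G/(1+GH) = [59/(s+26)] / [1 + 59/(s+26)] = 59/(s+26+59) = 59/(s+85). DC gain = 59/85 = 0.6941.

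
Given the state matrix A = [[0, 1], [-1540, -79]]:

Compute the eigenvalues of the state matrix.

det(A - λI) = λ² - (-79)λ + 1540 = (λ - (-44))(λ - (-35)). Eigenvalues: -44, -35.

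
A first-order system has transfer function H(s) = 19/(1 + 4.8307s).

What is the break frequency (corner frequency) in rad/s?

Corner frequency = 1/τ = 1/4.8307 = 0.207 rad/s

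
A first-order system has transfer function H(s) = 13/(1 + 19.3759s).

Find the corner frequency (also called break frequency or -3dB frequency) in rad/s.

Corner frequency = 1/τ = 1/19.3759 = 0.052 rad/s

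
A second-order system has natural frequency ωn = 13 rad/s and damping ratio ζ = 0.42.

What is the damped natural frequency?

ωd = ωn√(1 - ζ²) = 13√(1 - 0.42²) = 11.8 rad/s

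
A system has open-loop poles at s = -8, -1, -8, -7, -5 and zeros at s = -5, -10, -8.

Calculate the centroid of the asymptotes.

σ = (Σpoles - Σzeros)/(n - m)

σ = (Σpoles - Σzeros)/(n - m) = (-29 - (-23))/(5 - 3) = -6/2 = -3.0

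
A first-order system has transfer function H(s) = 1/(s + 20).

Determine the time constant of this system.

For H(s) = 1/(s + 1/τ), the pole is at -1/τ = -20, so τ = 1/20 = 0.05 s.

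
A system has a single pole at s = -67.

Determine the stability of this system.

Pole at s = -67 is in the left half-plane. Stable.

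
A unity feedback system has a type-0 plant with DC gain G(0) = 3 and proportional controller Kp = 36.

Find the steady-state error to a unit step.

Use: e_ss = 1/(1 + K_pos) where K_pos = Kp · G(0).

K_pos = Kp · G(0) = 36 × 3 = 108. e_ss = 1/(1 + 108) = 0.0092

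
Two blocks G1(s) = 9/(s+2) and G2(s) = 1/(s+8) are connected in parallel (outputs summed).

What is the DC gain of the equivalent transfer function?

Parallel: G_eq = G1 + G2. DC gain = G1(0) + G2(0) = 9/2 + 1/8 = 4.5 + 0.125 = 4.625.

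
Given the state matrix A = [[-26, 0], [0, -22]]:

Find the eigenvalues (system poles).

For diagonal matrix, eigenvalues are diagonal entries: λ₁ = -26, λ₂ = -22.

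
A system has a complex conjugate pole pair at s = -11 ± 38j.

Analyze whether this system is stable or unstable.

Real part of poles is -11 (< 0, left half-plane). Stable.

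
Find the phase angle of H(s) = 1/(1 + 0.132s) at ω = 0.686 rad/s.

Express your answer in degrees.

Phase = -arctan(ωτ) = -arctan(0.686 × 0.132) = -5.2°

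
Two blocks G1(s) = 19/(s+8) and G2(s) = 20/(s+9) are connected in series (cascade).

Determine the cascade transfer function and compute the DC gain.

Series: multiply transfer functions. G_eq = 19/(s+8) × 20/(s+9) = 380/((s+8)(s+9)). DC gain = 380/(8×9) = 5.2778.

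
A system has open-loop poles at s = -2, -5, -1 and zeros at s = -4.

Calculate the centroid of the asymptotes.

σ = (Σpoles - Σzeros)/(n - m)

σ = (Σpoles - Σzeros)/(n - m) = (-8 - (-4))/(3 - 1) = -4/2 = -2.0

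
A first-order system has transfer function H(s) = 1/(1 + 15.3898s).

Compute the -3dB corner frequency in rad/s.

Corner frequency = 1/τ = 1/15.3898 = 0.065 rad/s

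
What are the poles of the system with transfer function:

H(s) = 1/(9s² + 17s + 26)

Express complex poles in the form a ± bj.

Discriminant = 17² - 4×9×26 = 289 - 936 = -647 < 0, so the poles are a complex conjugate pair s = (-17 ± j√647)/(2×9). Real part = -17/(2×9) = -17/18 ≈ -0.9444; imaginary part = ±√647/(2×9) ≈ 1.4131. Poles: s = -0.9444 ± 1.4131j.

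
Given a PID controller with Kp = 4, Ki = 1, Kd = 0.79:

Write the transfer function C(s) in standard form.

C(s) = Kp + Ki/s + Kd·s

Substituting values: C(s) = 4 + 1/s + 0.79s = (0.79s² + 4s + 1)/s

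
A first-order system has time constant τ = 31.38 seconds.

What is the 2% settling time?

For first-order system, 2% settling time ≈ 4τ = 4 × 31.38 = 125.52 s.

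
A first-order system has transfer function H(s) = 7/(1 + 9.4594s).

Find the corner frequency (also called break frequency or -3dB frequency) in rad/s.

Corner frequency = 1/τ = 1/9.4594 = 0.106 rad/s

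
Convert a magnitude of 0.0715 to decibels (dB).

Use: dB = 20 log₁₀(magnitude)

dB = 20 log₁₀(0.0715) = -22.9 dB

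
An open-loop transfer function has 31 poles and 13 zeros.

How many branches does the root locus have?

Root locus has n branches where n = number of poles = 31.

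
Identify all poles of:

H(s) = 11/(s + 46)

Pole is where denominator = 0: s + 46 = 0, so s = -46.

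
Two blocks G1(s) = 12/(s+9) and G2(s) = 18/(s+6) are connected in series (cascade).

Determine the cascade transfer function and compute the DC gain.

Series: multiply transfer functions. G_eq = 12/(s+9) × 18/(s+6) = 216/((s+9)(s+6)). DC gain = 216/(9×6) = 4.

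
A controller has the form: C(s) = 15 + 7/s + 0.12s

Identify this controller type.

This is a Proportional-Integral-Derivative (PID) controller.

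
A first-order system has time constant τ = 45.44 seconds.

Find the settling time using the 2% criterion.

For first-order system, 2% settling time ≈ 4τ = 4 × 45.44 = 181.76 s.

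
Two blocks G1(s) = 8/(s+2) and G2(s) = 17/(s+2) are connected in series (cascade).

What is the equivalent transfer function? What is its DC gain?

Series: multiply transfer functions. G_eq = 8/(s+2) × 17/(s+2) = 136/((s+2)(s+2)). DC gain = 136/(2×2) = 34.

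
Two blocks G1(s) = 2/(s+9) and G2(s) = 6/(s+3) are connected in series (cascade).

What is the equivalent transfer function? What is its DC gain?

Series: multiply transfer functions. G_eq = 2/(s+9) × 6/(s+3) = 12/((s+9)(s+3)). DC gain = 12/(9×3) = 0.4444.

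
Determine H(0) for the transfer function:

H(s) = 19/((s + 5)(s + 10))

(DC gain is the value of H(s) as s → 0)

DC gain = H(0) = 19/(5 × 10) = 19/50 = 0.38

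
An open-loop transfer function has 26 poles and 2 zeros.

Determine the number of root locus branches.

Root locus has n branches where n = number of poles = 26.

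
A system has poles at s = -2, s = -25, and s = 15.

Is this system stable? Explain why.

Pole(s) at s = 15 are not in the left half-plane. System is unstable.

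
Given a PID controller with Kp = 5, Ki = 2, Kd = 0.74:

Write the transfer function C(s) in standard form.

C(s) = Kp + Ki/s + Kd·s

Substituting values: C(s) = 5 + 2/s + 0.74s = (0.74s² + 5s + 2)/s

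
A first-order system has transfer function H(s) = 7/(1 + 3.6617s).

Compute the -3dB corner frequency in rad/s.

Corner frequency = 1/τ = 1/3.6617 = 0.273 rad/s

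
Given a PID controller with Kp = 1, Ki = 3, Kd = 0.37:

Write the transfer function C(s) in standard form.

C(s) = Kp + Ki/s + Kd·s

Substituting values: C(s) = 1 + 3/s + 0.37s = (0.37s² + s + 3)/s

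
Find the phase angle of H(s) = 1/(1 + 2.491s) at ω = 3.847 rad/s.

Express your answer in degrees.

Phase = -arctan(ωτ) = -arctan(3.847 × 2.491) = -84.0°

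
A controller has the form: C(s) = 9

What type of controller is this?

This is a Proportional (P) controller.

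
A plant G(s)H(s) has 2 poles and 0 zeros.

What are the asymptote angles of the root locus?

n - m = 2 - 0 = 2. Angles: θk = (2k + 1)·180°/2 = 90°, 270°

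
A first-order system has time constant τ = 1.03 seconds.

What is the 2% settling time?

For first-order system, 2% settling time ≈ 4τ = 4 × 1.03 = 4.12 s.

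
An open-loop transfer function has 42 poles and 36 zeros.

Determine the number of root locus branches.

Root locus has n branches where n = number of poles = 42.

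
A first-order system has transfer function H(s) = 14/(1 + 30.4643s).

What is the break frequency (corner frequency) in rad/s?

Corner frequency = 1/τ = 1/30.4643 = 0.033 rad/s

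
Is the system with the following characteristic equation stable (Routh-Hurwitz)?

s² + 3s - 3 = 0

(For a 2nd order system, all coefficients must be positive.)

Coefficients: 1, 3, -3. c=-3 not positive, so system is unstable.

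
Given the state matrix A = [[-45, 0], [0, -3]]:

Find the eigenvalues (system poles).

For diagonal matrix, eigenvalues are diagonal entries: λ₁ = -45, λ₂ = -3.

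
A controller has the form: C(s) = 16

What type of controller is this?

This is a Proportional (P) controller.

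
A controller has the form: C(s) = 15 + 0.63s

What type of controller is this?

This is a Proportional-Derivative (PD) controller.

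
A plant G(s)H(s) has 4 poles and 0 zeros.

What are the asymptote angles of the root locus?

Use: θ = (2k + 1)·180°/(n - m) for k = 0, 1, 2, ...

n - m = 4 - 0 = 4. Angles: θk = (2k + 1)·180°/4 = 45°, 135°, 225°, 315°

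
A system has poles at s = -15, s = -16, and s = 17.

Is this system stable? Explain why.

Pole(s) at s = 17 are not in the left half-plane. System is unstable.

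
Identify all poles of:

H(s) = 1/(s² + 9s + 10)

Discriminant = 9² - 4×1×10 = 81 - 40 = 41 > 0, so two distinct real poles. Using quadratic formula: s = (-9 ± √41)/(2×1) = (-9 ± √41)/2, with √41 ≈ 6.4031. s₁ ≈ -1.2984, s₂ ≈ -7.7016. Poles: s₁ = -1.2984, s₂ = -7.7016.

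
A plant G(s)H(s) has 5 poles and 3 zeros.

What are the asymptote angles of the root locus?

n - m = 5 - 3 = 2. Angles: θk = (2k + 1)·180°/2 = 90°, 270°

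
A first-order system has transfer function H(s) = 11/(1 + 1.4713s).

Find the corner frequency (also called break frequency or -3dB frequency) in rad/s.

Corner frequency = 1/τ = 1/1.4713 = 0.68 rad/s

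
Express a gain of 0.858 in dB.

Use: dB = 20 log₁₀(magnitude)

dB = 20 log₁₀(0.858) = -1.3 dB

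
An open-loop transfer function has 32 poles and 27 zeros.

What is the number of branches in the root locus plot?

Root locus has n branches where n = number of poles = 32.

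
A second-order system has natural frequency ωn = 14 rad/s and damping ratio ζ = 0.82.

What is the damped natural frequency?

ωd = ωn√(1 - ζ²) = 14√(1 - 0.82²) = 8.01 rad/s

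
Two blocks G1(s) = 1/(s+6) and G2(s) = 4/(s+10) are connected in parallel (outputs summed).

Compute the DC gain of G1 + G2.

Parallel: G_eq = G1 + G2. DC gain = G1(0) + G2(0) = 1/6 + 4/10 = 0.1667 + 0.4 = 0.5667.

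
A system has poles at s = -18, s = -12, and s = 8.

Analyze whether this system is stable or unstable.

Pole(s) at s = 8 are not in the left half-plane. System is unstable.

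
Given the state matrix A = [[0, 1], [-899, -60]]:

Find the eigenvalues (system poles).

det(A - λI) = λ² - (-60)λ + 899 = (λ - (-29))(λ - (-31)). Eigenvalues: -29, -31.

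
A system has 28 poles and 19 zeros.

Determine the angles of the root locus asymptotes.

n - m = 28 - 19 = 9. Angles: θk = (2k + 1)·180°/9 = 20°, 60°, 100°, 140°, 180°, 220°, 260°, 300°, 340°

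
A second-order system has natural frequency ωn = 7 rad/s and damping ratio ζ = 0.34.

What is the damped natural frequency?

ωd = ωn√(1 - ζ²) = 7√(1 - 0.34²) = 6.58 rad/s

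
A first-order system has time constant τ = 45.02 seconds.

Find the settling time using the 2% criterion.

For first-order system, 2% settling time ≈ 4τ = 4 × 45.02 = 180.08 s.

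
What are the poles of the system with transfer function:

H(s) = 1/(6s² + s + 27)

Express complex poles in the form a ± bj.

Discriminant = 1² - 4×6×27 = 1 - 648 = -647 < 0, so the poles are a complex conjugate pair s = (-1 ± j√647)/(2×6). Real part = -1/(2×6) = -1/12 ≈ -0.0833; imaginary part = ±√647/(2×6) ≈ 2.1197. Poles: s = -0.0833 ± 2.1197j.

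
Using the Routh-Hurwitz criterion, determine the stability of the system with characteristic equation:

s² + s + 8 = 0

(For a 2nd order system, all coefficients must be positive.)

Coefficients: 1, 1, 8. All positive, so system is stable.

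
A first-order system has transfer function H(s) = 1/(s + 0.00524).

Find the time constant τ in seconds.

For H(s) = 1/(s + 1/τ), the pole is at -1/τ = -0.00524, so τ = 1/0.00524 = 190.8 s.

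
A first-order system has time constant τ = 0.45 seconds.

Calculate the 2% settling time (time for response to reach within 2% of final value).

For first-order system, 2% settling time ≈ 4τ = 4 × 0.45 = 1.8 s.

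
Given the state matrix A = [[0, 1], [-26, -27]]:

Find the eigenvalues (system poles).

det(A - λI) = λ² - (-27)λ + 26 = (λ - (-26))(λ - (-1)). Eigenvalues: -26, -1.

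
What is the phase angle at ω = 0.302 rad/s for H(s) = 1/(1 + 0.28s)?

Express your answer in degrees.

Phase = -arctan(ωτ) = -arctan(0.302 × 0.28) = -4.8°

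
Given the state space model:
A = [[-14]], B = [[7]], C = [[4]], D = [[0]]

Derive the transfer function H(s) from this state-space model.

(sI - A)⁻¹ = 1/(s + 14). H(s) = 4 × 7/(s + 14) + 0 = 28/(s + 14).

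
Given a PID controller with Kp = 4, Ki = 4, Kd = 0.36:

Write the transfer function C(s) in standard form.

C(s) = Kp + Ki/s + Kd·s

Substituting values: C(s) = 4 + 4/s + 0.36s = (0.36s² + 4s + 4)/s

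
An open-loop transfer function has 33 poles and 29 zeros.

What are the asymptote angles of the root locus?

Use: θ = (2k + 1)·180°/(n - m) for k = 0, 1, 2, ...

n - m = 33 - 29 = 4. Angles: θk = (2k + 1)·180°/4 = 45°, 135°, 225°, 315°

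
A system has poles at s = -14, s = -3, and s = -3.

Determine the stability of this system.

All poles are in the left half-plane. System is stable.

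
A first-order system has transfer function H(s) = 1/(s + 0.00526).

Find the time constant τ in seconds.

For H(s) = 1/(s + 1/τ), the pole is at -1/τ = -0.00526, so τ = 1/0.00526 = 190.1 s.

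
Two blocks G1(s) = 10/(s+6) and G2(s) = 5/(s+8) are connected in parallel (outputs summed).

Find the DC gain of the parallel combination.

Parallel: G_eq = G1 + G2. DC gain = G1(0) + G2(0) = 10/6 + 5/8 = 1.6667 + 0.625 = 2.2917.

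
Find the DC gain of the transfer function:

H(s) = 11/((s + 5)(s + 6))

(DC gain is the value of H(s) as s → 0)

DC gain = H(0) = 11/(5 × 6) = 11/30 = 0.3667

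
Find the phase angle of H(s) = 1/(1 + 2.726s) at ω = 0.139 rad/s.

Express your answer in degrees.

Phase = -arctan(ωτ) = -arctan(0.139 × 2.726) = -20.8°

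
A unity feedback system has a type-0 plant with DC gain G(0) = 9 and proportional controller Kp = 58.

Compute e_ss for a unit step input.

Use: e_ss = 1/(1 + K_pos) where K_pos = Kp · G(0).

K_pos = Kp · G(0) = 58 × 9 = 522. e_ss = 1/(1 + 522) = 0.0019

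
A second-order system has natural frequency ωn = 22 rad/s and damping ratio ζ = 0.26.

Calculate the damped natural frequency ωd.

ωd = ωn√(1 - ζ²) = 22√(1 - 0.26²) = 21.24 rad/s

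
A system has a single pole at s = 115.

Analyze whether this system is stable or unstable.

Pole at s = 115 is in the right half-plane. Unstable.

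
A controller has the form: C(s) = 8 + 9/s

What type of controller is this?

This is a Proportional-Integral (PI) controller.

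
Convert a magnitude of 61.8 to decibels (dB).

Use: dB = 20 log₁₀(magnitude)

dB = 20 log₁₀(61.8) = 35.8 dB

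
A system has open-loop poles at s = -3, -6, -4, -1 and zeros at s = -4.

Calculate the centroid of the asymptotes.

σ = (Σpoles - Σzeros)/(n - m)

σ = (Σpoles - Σzeros)/(n - m) = (-14 - (-4))/(4 - 1) = -10/3 = -3.33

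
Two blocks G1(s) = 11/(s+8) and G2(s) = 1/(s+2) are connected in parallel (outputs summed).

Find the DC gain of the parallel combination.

Parallel: G_eq = G1 + G2. DC gain = G1(0) + G2(0) = 11/8 + 1/2 = 1.375 + 0.5 = 1.875.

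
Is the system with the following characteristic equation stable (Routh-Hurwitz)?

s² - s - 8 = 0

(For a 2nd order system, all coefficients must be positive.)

Coefficients: 1, -1, -8. b=-1, c=-8 not positive, so system is unstable.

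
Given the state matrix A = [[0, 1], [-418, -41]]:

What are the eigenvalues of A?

det(A - λI) = λ² - (-41)λ + 418 = (λ - (-19))(λ - (-22)). Eigenvalues: -19, -22.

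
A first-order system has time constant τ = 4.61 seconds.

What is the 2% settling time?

For first-order system, 2% settling time ≈ 4τ = 4 × 4.61 = 18.44 s.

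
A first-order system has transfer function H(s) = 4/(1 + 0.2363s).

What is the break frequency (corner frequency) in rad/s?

Corner frequency = 1/τ = 1/0.2363 = 4.232 rad/s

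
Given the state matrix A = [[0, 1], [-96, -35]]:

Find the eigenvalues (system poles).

det(A - λI) = λ² - (-35)λ + 96 = (λ - (-32))(λ - (-3)). Eigenvalues: -32, -3.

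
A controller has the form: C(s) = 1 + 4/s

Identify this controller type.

This is a Proportional-Integral (PI) controller.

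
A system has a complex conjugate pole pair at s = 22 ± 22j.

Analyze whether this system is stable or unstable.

Real part of poles is 22 (> 0, right half-plane). Unstable.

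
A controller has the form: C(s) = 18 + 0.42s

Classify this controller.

This is a Proportional-Derivative (PD) controller.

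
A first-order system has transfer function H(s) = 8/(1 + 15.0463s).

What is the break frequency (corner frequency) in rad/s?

Corner frequency = 1/τ = 1/15.0463 = 0.066 rad/s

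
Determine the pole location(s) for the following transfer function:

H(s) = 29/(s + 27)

Pole is where denominator = 0: s + 27 = 0, so s = -27.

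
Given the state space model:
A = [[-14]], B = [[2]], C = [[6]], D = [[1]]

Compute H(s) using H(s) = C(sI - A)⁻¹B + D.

(sI - A)⁻¹ = 1/(s + 14). H(s) = 6×2/(s + 14) + 1 = (s + 26)/(s + 14).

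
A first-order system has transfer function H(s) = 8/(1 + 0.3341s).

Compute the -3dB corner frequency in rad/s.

Corner frequency = 1/τ = 1/0.3341 = 2.993 rad/s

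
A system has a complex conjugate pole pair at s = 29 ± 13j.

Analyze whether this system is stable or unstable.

Real part of poles is 29 (> 0, right half-plane). Unstable.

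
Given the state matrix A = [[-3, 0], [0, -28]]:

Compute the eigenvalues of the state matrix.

For diagonal matrix, eigenvalues are diagonal entries: λ₁ = -3, λ₂ = -28.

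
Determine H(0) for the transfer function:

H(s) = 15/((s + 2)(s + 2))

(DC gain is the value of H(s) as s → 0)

DC gain = H(0) = 15/(2 × 2) = 15/4 = 3.75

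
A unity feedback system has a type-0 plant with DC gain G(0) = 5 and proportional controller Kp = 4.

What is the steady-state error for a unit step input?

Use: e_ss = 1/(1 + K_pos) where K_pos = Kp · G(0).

K_pos = Kp · G(0) = 4 × 5 = 20. e_ss = 1/(1 + 20) = 0.0476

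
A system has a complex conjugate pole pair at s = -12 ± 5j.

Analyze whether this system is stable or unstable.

Real part of poles is -12 (< 0, left half-plane). Stable.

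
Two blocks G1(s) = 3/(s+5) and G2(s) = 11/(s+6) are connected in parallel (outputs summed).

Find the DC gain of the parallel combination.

Parallel: G_eq = G1 + G2. DC gain = G1(0) + G2(0) = 3/5 + 11/6 = 0.6 + 1.8333 = 2.4333.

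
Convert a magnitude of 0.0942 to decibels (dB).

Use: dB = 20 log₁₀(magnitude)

dB = 20 log₁₀(0.0942) = -20.5 dB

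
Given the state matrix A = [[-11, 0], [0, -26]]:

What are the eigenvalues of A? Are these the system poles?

For diagonal matrix, eigenvalues are diagonal entries: λ₁ = -11, λ₂ = -26. Eigenvalues of A = system poles.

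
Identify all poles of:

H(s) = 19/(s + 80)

Pole is where denominator = 0: s + 80 = 0, so s = -80.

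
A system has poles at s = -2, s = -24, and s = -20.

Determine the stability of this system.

All poles are in the left half-plane. System is stable.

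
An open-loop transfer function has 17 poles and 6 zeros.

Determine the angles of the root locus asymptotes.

n - m = 17 - 6 = 11. Angles: θk = (2k + 1)·180°/11 = 16.36°, 49.09°, 81.82°, 114.55°, 147.27°, 180°, 212.73°, 245.45°, 278.18°, 310.91°, 343.64°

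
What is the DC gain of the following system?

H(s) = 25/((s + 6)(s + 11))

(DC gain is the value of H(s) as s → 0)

DC gain = H(0) = 25/(6 × 11) = 25/66 = 0.3788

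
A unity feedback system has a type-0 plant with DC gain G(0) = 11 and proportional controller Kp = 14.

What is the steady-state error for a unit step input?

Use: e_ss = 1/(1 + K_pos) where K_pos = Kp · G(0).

K_pos = Kp · G(0) = 14 × 11 = 154. e_ss = 1/(1 + 154) = 0.0065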